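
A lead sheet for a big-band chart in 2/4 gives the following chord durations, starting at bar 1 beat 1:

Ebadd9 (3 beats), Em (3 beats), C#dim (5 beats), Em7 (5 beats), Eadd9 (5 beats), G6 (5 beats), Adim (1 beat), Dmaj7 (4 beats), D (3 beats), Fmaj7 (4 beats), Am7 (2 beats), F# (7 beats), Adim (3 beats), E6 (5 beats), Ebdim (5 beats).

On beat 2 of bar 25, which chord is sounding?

Beat 2 of bar 25 is beat (25−1)×2 + 2 = 50 overall.
Running totals: Ebadd9 ends at 3, Em ends at 6, C#dim ends at 11, Em7 ends at 16, Eadd9 ends at 21, G6 ends at 26, Adim ends at 27, Dmaj7 ends at 31, D ends at 34, Fmaj7 ends at 38, Am7 ends at 40, F# ends at 47, Adim ends at 50.
Beat 50 falls within Adim.

Adim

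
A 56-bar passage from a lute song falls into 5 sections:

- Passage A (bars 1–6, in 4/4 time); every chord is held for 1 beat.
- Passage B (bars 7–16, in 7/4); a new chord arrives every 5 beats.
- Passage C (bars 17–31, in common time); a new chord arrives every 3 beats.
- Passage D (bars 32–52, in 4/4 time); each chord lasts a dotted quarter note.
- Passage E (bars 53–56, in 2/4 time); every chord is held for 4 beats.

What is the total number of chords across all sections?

116 chords

A: 6·4 = 24 beats, 24/1 = 24 chords.
B: 10·7 = 70 beats, 70/5 = 14 chords.
C: 15·4 = 60 beats, 60/3 = 20 chords.
D: 21·4 = 84 beats, 84/1.5 = 56 chords.
E: 4·2 = 8 beats, 8/4 = 2 chords.
Total: 24 + 14 + 20 + 56 + 2 = 116.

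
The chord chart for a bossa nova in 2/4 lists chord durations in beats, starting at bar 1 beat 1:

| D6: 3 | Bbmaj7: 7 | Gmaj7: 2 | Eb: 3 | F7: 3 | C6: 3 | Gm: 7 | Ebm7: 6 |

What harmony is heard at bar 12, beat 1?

Beat 1 of bar 12 is beat (12−1)×2 + 1 = 23 overall.
Running totals: D6 ends at 3, Bbmaj7 ends at 10, Gmaj7 ends at 12, Eb ends at 15, F7 ends at 18, C6 ends at 21, Gm ends at 28.
Beat 23 falls within Gm.

Gm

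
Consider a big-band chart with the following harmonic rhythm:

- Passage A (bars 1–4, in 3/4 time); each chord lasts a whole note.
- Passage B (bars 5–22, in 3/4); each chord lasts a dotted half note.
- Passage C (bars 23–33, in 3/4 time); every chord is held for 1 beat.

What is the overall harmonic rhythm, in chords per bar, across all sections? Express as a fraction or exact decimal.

18/11 chords per bar

A: 4 × 3 = 12 beats ÷ 4 = 3 chords.
B: 18 × 3 = 54 beats ÷ 3 = 18 chords.
C: 11 × 3 = 33 beats ÷ 1 = 33 chords.
Overall: 54 chords over 33 bars → 54/33 = 18/11 chords per bar.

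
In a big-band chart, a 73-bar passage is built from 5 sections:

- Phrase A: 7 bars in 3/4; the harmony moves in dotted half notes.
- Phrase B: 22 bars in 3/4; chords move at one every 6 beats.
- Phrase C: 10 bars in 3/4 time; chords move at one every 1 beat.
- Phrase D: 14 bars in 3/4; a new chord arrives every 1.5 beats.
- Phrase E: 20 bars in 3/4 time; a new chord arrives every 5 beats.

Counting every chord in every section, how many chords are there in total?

88 chords

A: 7·3 = 21 beats, 21/3 = 7 chords.
B: 22·3 = 66 beats, 66/6 = 11 chords.
C: 10·3 = 30 beats, 30/1 = 30 chords.
D: 14·3 = 42 beats, 42/1.5 = 28 chords.
E: 20·3 = 60 beats, 60/5 = 12 chords.
Total: 7 + 11 + 30 + 28 + 12 = 88.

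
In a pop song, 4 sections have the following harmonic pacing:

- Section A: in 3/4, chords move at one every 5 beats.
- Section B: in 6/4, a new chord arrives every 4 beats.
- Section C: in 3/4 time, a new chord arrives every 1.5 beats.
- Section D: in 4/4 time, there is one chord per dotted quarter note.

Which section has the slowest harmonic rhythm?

Section A

A: each chord is 5 beats in 3/4, so 0.6 per bar.
B: each chord is 4 beats in 6/4, so 1.5 per bar.
C: each chord is 1.5 beats in 3/4, so 2 per bar.
D: each chord is 1.5 beats in 4/4, so 8/3 per bar.
Slowest is A at 0.6 chords/bar.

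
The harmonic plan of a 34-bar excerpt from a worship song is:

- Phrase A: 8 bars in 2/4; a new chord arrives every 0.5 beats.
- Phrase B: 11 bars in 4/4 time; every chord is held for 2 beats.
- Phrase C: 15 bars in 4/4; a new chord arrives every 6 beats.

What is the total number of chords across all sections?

A: 8 bars × 2 beats = 16 beats; 0.5 beats/chord → 32 chords.
B: 11 bars × 4 beats = 44 beats; 2 beats/chord → 22 chords.
C: 15 bars × 4 beats = 60 beats; 6 beats/chord → 10 chords.
Total: 32 + 22 + 10 = 64.

64 chords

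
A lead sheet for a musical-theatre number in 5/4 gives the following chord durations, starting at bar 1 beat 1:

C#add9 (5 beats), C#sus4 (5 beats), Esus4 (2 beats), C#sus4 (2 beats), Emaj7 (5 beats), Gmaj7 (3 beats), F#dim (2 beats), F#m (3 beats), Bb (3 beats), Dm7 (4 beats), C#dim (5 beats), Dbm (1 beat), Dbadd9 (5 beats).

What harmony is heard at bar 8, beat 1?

C#dim

Beat 1 of bar 8 is beat (8−1)×5 + 1 = 36 overall.
Running totals: C#add9 ends at 5, C#sus4 ends at 10, Esus4 ends at 12, C#sus4 ends at 14, Emaj7 ends at 19, Gmaj7 ends at 22, F#dim ends at 24, F#m ends at 27, Bb ends at 30, Dm7 ends at 34, C#dim ends at 39.
Beat 36 falls within C#dim.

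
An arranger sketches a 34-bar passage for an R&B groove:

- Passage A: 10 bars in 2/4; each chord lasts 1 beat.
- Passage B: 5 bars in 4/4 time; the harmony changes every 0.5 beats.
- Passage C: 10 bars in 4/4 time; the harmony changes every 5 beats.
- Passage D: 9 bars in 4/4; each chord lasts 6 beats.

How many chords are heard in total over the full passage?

74 chords

A has 20 beats and chords last 1 each, so 20 chords.
B has 20 beats and chords last 0.5 each, so 40 chords.
C has 40 beats and chords last 5 each, so 8 chords.
D has 36 beats and chords last 6 each, so 6 chords.
Total: 20 + 40 + 8 + 6 = 74.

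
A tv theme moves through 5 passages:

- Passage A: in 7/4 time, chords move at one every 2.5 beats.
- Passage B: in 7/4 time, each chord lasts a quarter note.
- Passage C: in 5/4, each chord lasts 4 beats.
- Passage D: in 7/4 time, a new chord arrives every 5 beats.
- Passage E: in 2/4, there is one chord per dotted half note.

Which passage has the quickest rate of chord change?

Passage B

A: each chord is 2.5 beats in 7/4, so 2.8 per bar.
B: each chord is 1 beat in 7/4, so 7 per bar.
C: each chord is 4 beats in 5/4, so 1.25 per bar.
D: each chord is 5 beats in 7/4, so 1.4 per bar.
E: each chord is 3 beats in 2/4, so 2/3 per bar.
Fastest is B at 7 chords/bar.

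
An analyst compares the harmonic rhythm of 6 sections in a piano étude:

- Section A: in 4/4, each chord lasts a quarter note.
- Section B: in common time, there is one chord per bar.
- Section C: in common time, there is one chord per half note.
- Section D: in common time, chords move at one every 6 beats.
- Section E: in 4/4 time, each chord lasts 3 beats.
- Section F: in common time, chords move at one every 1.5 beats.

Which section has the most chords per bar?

A: each chord is 1 beat in 4/4, so 4 per bar.
B: each chord is 4 beats in 4/4, so 1 per bar.
C: each chord is 2 beats in 4/4, so 2 per bar.
D: each chord is 6 beats in 4/4, so 2/3 per bar.
E: each chord is 3 beats in 4/4, so 4/3 per bar.
F: each chord is 1.5 beats in 4/4, so 8/3 per bar.
Fastest is A at 4 chords/bar.

Section A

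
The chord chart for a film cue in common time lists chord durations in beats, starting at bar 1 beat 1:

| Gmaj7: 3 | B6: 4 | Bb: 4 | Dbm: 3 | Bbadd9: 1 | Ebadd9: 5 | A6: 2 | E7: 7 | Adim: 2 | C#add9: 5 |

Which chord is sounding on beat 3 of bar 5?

Beat 3 of bar 5 is beat (5−1)×4 + 3 = 19 overall.
Running totals: Gmaj7 ends at 3, B6 ends at 7, Bb ends at 11, Dbm ends at 14, Bbadd9 ends at 15, Ebadd9 ends at 20.
Beat 19 falls within Ebadd9.

Ebadd9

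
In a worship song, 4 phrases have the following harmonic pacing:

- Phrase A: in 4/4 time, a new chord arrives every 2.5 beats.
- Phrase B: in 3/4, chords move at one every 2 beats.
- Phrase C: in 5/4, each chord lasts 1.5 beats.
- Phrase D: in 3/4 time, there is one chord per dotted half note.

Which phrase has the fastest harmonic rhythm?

Phrase C

A: each chord is 2.5 beats in 4/4, so 1.6 per bar.
B: each chord is 2 beats in 3/4, so 1.5 per bar.
C: each chord is 1.5 beats in 5/4, so 10/3 per bar.
D: each chord is 3 beats in 3/4, so 1 per bar.
Fastest is C at 10/3 chords/bar.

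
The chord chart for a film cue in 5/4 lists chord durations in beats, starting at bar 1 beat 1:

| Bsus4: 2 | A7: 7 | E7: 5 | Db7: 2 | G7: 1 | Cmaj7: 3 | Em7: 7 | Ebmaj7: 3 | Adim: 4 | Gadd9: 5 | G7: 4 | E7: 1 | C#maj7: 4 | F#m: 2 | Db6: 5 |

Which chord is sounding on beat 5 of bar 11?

Db6

Beat 5 of bar 11 is beat (11−1)×5 + 5 = 55 overall.
Running totals: Bsus4 ends at 2, A7 ends at 9, E7 ends at 14, Db7 ends at 16, G7 ends at 17, Cmaj7 ends at 20, Em7 ends at 27, Ebmaj7 ends at 30, Adim ends at 34, Gadd9 ends at 39, G7 ends at 43, E7 ends at 44, C#maj7 ends at 48, F#m ends at 50, Db6 ends at 55.
Beat 55 falls within Db6.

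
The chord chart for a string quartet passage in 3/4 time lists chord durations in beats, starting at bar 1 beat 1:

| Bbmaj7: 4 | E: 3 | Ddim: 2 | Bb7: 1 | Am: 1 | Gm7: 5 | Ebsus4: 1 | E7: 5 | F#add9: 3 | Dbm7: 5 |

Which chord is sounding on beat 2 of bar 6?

Ebsus4

Beat 2 of bar 6 is beat (6−1)×3 + 2 = 17 overall.
Running totals: Bbmaj7 ends at 4, E ends at 7, Ddim ends at 9, Bb7 ends at 10, Am ends at 11, Gm7 ends at 16, Ebsus4 ends at 17.
Beat 17 falls within Ebsus4.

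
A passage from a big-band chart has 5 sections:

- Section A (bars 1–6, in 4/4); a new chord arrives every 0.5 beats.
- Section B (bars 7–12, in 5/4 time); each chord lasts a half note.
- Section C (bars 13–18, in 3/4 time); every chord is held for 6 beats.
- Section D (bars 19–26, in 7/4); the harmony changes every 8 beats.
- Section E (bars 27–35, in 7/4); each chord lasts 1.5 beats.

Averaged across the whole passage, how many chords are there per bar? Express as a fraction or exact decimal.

A: 6 bars of 4 beats is 24 beats; at 0.5 beats each that's 48 chords.
B: 6 bars of 5 beats is 30 beats; at 2 beats each that's 15 chords.
C: 6 bars of 3 beats is 18 beats; at 6 beats each that's 3 chords.
D: 8 bars of 7 beats is 56 beats; at 8 beats each that's 7 chords.
E: 9 bars of 7 beats is 63 beats; at 1.5 beats each that's 42 chords.
Overall: 115 chords over 35 bars → 115/35 = 23/7 chords per bar.

23/7 chords per bar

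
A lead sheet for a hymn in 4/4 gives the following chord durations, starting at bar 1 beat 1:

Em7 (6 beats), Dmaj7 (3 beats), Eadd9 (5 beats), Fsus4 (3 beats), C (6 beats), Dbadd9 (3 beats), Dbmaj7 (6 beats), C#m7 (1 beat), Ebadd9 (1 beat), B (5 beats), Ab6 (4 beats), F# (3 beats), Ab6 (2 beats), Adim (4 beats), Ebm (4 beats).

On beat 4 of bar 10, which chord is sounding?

Beat 4 of bar 10 is beat (10−1)×4 + 4 = 40 overall.
Running totals: Em7 ends at 6, Dmaj7 ends at 9, Eadd9 ends at 14, Fsus4 ends at 17, C ends at 23, Dbadd9 ends at 26, Dbmaj7 ends at 32, C#m7 ends at 33, Ebadd9 ends at 34, B ends at 39, Ab6 ends at 43.
Beat 40 falls within Ab6.

Ab6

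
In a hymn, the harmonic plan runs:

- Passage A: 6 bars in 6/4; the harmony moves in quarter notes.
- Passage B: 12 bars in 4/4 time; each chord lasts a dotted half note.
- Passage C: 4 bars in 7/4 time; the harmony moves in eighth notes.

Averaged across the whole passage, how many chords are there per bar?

54/11 chords per bar

A: 6 bars of 6 beats is 36 beats; at 1 beat each that's 36 chords.
B: 12 bars of 4 beats is 48 beats; at 3 beats each that's 16 chords.
C: 4 bars of 7 beats is 28 beats; at 0.5 beats each that's 56 chords.
Overall: 108 chords over 22 bars → 108/22 = 54/11 chords per bar.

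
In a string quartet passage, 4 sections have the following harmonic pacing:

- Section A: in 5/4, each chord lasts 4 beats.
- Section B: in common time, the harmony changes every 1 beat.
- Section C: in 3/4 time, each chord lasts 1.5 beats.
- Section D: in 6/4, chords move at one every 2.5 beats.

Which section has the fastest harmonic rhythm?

Section B

A: 5/4 = 1.25 chords/bar.
B: 4/1 = 4 chords/bar.
C: 3/1.5 = 2 chords/bar.
D: 6/2.5 = 2.4 chords/bar.
Fastest is B at 4 chords/bar.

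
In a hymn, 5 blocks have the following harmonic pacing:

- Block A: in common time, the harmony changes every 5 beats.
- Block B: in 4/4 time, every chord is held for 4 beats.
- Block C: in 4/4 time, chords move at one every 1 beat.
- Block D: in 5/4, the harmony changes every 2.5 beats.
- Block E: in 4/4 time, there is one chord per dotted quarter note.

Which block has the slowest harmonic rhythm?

Block A

A: 4/5 = 0.8 chords/bar.
B: 4/4 = 1 chord/bar.
C: 4/1 = 4 chords/bar.
D: 5/2.5 = 2 chords/bar.
E: 4/1.5 = 8/3 chords/bar.
Slowest is A at 0.8 chords/bar.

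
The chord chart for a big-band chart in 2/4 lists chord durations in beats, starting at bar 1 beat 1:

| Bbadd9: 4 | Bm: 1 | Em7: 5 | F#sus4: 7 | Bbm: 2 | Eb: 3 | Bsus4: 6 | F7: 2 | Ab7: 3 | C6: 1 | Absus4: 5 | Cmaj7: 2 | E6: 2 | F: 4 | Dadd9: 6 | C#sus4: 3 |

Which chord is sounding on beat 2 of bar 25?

Dadd9

Beat 2 of bar 25 is beat (25−1)×2 + 2 = 50 overall.
Running totals: Bbadd9 ends at 4, Bm ends at 5, Em7 ends at 10, F#sus4 ends at 17, Bbm ends at 19, Eb ends at 22, Bsus4 ends at 28, F7 ends at 30, Ab7 ends at 33, C6 ends at 34, Absus4 ends at 39, Cmaj7 ends at 41, E6 ends at 43, F ends at 47, Dadd9 ends at 53.
Beat 50 falls within Dadd9.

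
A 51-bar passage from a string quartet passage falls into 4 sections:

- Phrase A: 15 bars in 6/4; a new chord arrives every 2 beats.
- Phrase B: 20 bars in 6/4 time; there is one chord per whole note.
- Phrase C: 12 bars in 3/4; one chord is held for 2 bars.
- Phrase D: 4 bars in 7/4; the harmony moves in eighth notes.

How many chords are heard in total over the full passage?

137 chords

A: 15·6 = 90 beats, 90/2 = 45 chords.
B: 20·6 = 120 beats, 120/4 = 30 chords.
C: 12·3 = 36 beats, 36/6 = 6 chords.
D: 4·7 = 28 beats, 28/0.5 = 56 chords.
Total: 45 + 30 + 6 + 56 = 137.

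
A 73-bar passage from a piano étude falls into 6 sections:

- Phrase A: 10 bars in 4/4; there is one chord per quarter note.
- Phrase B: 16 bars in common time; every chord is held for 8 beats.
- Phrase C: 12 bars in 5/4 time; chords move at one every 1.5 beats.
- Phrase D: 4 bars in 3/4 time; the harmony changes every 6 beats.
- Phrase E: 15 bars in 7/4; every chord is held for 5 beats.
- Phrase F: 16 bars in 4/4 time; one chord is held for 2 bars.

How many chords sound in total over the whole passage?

A: 10 bars × 4 beats = 40 beats; 1 beat/chord → 40 chords.
B: 16 bars × 4 beats = 64 beats; 8 beats/chord → 8 chords.
C: 12 bars × 5 beats = 60 beats; 1.5 beats/chord → 40 chords.
D: 4 bars × 3 beats = 12 beats; 6 beats/chord → 2 chords.
E: 15 bars × 7 beats = 105 beats; 5 beats/chord → 21 chords.
F: 16 bars × 4 beats = 64 beats; 8 beats/chord → 8 chords.
Total: 40 + 8 + 40 + 2 + 21 + 8 = 119.

119 chords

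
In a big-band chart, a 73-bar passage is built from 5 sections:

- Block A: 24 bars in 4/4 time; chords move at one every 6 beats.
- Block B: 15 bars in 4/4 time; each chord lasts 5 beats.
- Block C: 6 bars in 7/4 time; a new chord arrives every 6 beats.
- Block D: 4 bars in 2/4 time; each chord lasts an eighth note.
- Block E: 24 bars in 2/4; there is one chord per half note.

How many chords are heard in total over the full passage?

75 chords

A: 24 bars × 4 beats = 96 beats; 6 beats/chord → 16 chords.
B: 15 bars × 4 beats = 60 beats; 5 beats/chord → 12 chords.
C: 6 bars × 7 beats = 42 beats; 6 beats/chord → 7 chords.
D: 4 bars × 2 beats = 8 beats; 0.5 beats/chord → 16 chords.
E: 24 bars × 2 beats = 48 beats; 2 beats/chord → 24 chords.
Total: 16 + 12 + 7 + 16 + 24 = 75.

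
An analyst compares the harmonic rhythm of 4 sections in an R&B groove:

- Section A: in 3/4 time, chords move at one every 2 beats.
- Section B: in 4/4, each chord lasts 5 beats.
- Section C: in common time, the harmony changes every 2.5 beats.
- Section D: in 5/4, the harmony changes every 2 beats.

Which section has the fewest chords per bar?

A: 3/2 = 1.5 chords/bar.
B: 4/5 = 0.8 chords/bar.
C: 4/2.5 = 1.6 chords/bar.
D: 5/2 = 2.5 chords/bar.
Slowest is B at 0.8 chords/bar.

Section B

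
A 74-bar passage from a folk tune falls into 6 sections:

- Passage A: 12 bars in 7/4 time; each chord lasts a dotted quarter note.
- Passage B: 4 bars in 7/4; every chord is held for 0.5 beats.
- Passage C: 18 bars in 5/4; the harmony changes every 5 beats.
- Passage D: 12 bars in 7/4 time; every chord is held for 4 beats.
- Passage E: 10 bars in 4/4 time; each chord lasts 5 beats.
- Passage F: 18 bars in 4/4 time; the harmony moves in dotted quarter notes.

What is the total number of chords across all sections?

207 chords

A: 12 bars × 7 beats = 84 beats; 1.5 beats/chord → 56 chords.
B: 4 bars × 7 beats = 28 beats; 0.5 beats/chord → 56 chords.
C: 18 bars × 5 beats = 90 beats; 5 beats/chord → 18 chords.
D: 12 bars × 7 beats = 84 beats; 4 beats/chord → 21 chords.
E: 10 bars × 4 beats = 40 beats; 5 beats/chord → 8 chords.
F: 18 bars × 4 beats = 72 beats; 1.5 beats/chord → 48 chords.
Total: 56 + 56 + 18 + 21 + 8 + 48 = 207.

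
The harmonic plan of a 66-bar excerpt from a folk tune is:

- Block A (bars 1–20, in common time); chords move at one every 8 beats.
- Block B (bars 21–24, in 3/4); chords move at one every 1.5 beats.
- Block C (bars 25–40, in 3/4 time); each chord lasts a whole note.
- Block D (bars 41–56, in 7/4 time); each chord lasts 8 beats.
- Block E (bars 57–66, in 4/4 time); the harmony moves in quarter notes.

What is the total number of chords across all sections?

84 chords

A: 20 bars × 4 beats = 80 beats; 8 beats/chord → 10 chords.
B: 4 bars × 3 beats = 12 beats; 1.5 beats/chord → 8 chords.
C: 16 bars × 3 beats = 48 beats; 4 beats/chord → 12 chords.
D: 16 bars × 7 beats = 112 beats; 8 beats/chord → 14 chords.
E: 10 bars × 4 beats = 40 beats; 1 beat/chord → 40 chords.
Total: 10 + 8 + 12 + 14 + 40 = 84.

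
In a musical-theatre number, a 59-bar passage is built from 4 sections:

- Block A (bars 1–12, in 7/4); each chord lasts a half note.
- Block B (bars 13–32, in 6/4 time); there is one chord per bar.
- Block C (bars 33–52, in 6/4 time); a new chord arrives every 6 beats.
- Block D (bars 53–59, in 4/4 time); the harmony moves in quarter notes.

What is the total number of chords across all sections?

110 chords

A: 12·7 = 84 beats, 84/2 = 42 chords.
B: 20·6 = 120 beats, 120/6 = 20 chords.
C: 20·6 = 120 beats, 120/6 = 20 chords.
D: 7·4 = 28 beats, 28/1 = 28 chords.
Total: 42 + 20 + 20 + 28 = 110.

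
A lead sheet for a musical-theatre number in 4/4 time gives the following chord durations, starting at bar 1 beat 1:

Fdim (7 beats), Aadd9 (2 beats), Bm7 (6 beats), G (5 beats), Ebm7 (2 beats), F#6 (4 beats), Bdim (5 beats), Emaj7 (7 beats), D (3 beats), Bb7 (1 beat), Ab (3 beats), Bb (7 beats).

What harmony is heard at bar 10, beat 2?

Emaj7

Beat 2 of bar 10 is beat (10−1)×4 + 2 = 38 overall.
Running totals: Fdim ends at 7, Aadd9 ends at 9, Bm7 ends at 15, G ends at 20, Ebm7 ends at 22, F#6 ends at 26, Bdim ends at 31, Emaj7 ends at 38.
Beat 38 falls within Emaj7.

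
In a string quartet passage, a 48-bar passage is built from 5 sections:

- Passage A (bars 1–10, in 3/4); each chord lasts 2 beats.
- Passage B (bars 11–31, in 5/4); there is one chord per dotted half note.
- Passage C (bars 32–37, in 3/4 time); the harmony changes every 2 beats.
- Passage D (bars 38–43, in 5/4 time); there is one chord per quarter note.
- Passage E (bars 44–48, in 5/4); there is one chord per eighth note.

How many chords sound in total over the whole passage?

139 chords

A: 10·3 = 30 beats, 30/2 = 15 chords.
B: 21·5 = 105 beats, 105/3 = 35 chords.
C: 6·3 = 18 beats, 18/2 = 9 chords.
D: 6·5 = 30 beats, 30/1 = 30 chords.
E: 5·5 = 25 beats, 25/0.5 = 50 chords.
Total: 15 + 35 + 9 + 30 + 50 = 139.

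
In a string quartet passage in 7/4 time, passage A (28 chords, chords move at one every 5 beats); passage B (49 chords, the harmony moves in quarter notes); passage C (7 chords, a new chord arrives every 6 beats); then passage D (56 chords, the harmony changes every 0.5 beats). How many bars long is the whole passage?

37 bars

A: 28 × 5 = 140 beats = 20 bars.
B: 49 × 1 = 49 beats = 7 bars.
C: 7 × 6 = 42 beats = 6 bars.
D: 56 × 0.5 = 28 beats = 4 bars.
Total: 20 + 7 + 6 + 4 = 37 bars.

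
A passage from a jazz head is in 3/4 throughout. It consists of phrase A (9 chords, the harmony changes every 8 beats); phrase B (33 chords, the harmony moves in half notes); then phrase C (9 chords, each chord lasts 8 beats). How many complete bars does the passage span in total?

70 bars

A: 9 × 8 = 72 beats = 24 bars.
B: 33 × 2 = 66 beats = 22 bars.
C: 9 × 8 = 72 beats = 24 bars.
Total: 24 + 22 + 24 = 70 bars.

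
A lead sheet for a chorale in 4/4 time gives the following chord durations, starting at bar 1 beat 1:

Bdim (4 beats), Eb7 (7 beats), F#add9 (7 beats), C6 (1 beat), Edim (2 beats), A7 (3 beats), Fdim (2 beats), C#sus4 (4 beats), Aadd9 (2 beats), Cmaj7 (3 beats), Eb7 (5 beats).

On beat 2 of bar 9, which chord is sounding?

Beat 2 of bar 9 is beat (9−1)×4 + 2 = 34 overall.
Running totals: Bdim ends at 4, Eb7 ends at 11, F#add9 ends at 18, C6 ends at 19, Edim ends at 21, A7 ends at 24, Fdim ends at 26, C#sus4 ends at 30, Aadd9 ends at 32, Cmaj7 ends at 35.
Beat 34 falls within Cmaj7.

Cmaj7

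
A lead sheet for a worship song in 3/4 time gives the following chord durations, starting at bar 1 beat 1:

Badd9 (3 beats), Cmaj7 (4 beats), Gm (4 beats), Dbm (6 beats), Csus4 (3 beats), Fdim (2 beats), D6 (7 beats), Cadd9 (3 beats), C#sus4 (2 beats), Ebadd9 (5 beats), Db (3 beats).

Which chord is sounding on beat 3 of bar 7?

Beat 3 of bar 7 is beat (7−1)×3 + 3 = 21 overall.
Running totals: Badd9 ends at 3, Cmaj7 ends at 7, Gm ends at 11, Dbm ends at 17, Csus4 ends at 20, Fdim ends at 22.
Beat 21 falls within Fdim.

Fdim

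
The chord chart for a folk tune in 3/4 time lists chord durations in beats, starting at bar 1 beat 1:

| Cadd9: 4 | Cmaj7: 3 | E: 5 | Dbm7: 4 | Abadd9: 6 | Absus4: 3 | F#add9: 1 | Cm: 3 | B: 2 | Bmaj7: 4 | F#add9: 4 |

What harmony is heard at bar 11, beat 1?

B

Beat 1 of bar 11 is beat (11−1)×3 + 1 = 31 overall.
Running totals: Cadd9 ends at 4, Cmaj7 ends at 7, E ends at 12, Dbm7 ends at 16, Abadd9 ends at 22, Absus4 ends at 25, F#add9 ends at 26, Cm ends at 29, B ends at 31.
Beat 31 falls within B.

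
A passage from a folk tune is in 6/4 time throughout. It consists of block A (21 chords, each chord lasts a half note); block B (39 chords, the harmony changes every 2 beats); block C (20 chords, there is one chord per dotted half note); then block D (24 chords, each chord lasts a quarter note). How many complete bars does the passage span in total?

A: 21 × 2 = 42 beats = 7 bars.
B: 39 × 2 = 78 beats = 13 bars.
C: 20 × 3 = 60 beats = 10 bars.
D: 24 × 1 = 24 beats = 4 bars.
Total: 7 + 13 + 10 + 4 = 34 bars.

34 bars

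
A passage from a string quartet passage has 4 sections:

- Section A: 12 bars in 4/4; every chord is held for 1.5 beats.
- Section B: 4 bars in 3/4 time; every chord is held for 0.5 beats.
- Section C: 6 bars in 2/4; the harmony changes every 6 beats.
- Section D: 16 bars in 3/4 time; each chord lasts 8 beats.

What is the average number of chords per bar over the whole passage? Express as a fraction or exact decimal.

32/19 chords per bar

A: 12 bars of 4 beats is 48 beats; at 1.5 beats each that's 32 chords.
B: 4 bars of 3 beats is 12 beats; at 0.5 beats each that's 24 chords.
C: 6 bars of 2 beats is 12 beats; at 6 beats each that's 2 chords.
D: 16 bars of 3 beats is 48 beats; at 8 beats each that's 6 chords.
Overall: 64 chords over 38 bars → 64/38 = 32/19 chords per bar.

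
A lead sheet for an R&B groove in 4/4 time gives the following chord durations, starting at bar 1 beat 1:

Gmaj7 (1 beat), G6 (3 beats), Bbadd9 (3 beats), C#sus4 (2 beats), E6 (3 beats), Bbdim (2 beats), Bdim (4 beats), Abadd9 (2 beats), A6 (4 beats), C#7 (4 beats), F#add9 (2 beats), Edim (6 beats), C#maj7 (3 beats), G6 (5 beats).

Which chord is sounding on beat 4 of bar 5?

Abadd9

Beat 4 of bar 5 is beat (5−1)×4 + 4 = 20 overall.
Running totals: Gmaj7 ends at 1, G6 ends at 4, Bbadd9 ends at 7, C#sus4 ends at 9, E6 ends at 12, Bbdim ends at 14, Bdim ends at 18, Abadd9 ends at 20.
Beat 20 falls within Abadd9.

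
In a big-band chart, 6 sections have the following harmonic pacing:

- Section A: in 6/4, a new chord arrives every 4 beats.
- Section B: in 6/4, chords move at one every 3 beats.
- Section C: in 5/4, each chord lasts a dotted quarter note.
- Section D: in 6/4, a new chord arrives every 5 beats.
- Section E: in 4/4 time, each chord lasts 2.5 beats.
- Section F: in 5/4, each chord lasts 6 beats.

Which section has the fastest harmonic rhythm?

A: 6/4 = 1.5 chords/bar.
B: 6/3 = 2 chords/bar.
C: 5/1.5 = 10/3 chords/bar.
D: 6/5 = 1.2 chords/bar.
E: 4/2.5 = 1.6 chords/bar.
F: 5/6 = 5/6 chords/bar.
Fastest is C at 10/3 chords/bar.

Section C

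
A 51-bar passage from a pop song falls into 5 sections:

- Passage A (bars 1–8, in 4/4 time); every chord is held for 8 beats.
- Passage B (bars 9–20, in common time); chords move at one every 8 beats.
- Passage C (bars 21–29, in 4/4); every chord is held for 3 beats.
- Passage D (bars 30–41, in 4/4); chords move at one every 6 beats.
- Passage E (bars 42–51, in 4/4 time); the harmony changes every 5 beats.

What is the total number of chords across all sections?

A: 8·4 = 32 beats, 32/8 = 4 chords.
B: 12·4 = 48 beats, 48/8 = 6 chords.
C: 9·4 = 36 beats, 36/3 = 12 chords.
D: 12·4 = 48 beats, 48/6 = 8 chords.
E: 10·4 = 40 beats, 40/5 = 8 chords.
Total: 4 + 6 + 12 + 8 + 8 = 38.

38 chords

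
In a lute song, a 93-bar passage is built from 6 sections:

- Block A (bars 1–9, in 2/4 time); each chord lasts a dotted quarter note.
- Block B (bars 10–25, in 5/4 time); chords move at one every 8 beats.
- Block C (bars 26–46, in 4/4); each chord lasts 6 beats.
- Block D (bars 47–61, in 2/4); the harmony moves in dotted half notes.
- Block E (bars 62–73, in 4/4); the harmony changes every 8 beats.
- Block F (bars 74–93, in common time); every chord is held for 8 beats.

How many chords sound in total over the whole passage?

62 chords

A: 9·2 = 18 beats, 18/1.5 = 12 chords.
B: 16·5 = 80 beats, 80/8 = 10 chords.
C: 21·4 = 84 beats, 84/6 = 14 chords.
D: 15·2 = 30 beats, 30/3 = 10 chords.
E: 12·4 = 48 beats, 48/8 = 6 chords.
F: 20·4 = 80 beats, 80/8 = 10 chords.
Total: 12 + 10 + 14 + 10 + 6 + 10 = 62.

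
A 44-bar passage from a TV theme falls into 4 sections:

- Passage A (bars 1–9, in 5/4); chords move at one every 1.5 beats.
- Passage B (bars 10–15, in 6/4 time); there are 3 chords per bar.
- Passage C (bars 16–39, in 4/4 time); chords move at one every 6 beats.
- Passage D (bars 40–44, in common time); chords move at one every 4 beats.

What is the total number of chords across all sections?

A has 45 beats and chords last 1.5 each, so 30 chords.
B has 36 beats and chords last 2 each, so 18 chords.
C has 96 beats and chords last 6 each, so 16 chords.
D has 20 beats and chords last 4 each, so 5 chords.
Total: 30 + 18 + 16 + 5 = 69.

69 chords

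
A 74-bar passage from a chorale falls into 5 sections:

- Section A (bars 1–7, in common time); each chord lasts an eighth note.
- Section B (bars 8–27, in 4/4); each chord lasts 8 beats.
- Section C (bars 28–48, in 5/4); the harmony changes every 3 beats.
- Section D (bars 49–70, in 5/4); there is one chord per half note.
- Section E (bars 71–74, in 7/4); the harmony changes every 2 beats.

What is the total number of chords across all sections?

170 chords

A: 7·4 = 28 beats, 28/0.5 = 56 chords.
B: 20·4 = 80 beats, 80/8 = 10 chords.
C: 21·5 = 105 beats, 105/3 = 35 chords.
D: 22·5 = 110 beats, 110/2 = 55 chords.
E: 4·7 = 28 beats, 28/2 = 14 chords.
Total: 56 + 10 + 35 + 55 + 14 = 170.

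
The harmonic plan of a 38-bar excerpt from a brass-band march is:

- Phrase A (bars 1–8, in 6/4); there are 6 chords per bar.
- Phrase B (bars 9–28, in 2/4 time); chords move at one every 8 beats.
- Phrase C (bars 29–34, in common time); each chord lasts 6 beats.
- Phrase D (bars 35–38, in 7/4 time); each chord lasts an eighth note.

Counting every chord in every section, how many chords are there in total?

A: 8·6 = 48 beats, 48/1 = 48 chords.
B: 20·2 = 40 beats, 40/8 = 5 chords.
C: 6·4 = 24 beats, 24/6 = 4 chords.
D: 4·7 = 28 beats, 28/0.5 = 56 chords.
Total: 48 + 5 + 4 + 56 = 113.

113 chords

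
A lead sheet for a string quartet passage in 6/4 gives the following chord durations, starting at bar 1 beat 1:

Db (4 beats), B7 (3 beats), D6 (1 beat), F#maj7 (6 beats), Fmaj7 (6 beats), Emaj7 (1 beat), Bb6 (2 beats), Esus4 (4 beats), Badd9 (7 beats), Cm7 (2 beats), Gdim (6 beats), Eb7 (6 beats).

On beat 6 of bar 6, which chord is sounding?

Cm7

Beat 6 of bar 6 is beat (6−1)×6 + 6 = 36 overall.
Running totals: Db ends at 4, B7 ends at 7, D6 ends at 8, F#maj7 ends at 14, Fmaj7 ends at 20, Emaj7 ends at 21, Bb6 ends at 23, Esus4 ends at 27, Badd9 ends at 34, Cm7 ends at 36.
Beat 36 falls within Cm7.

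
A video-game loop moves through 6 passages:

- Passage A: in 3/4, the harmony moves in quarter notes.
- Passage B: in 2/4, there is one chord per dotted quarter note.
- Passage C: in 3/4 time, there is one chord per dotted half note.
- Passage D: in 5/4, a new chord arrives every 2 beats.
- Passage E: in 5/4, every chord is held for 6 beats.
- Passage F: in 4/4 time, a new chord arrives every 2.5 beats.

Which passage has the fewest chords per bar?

A: each chord is 1 beat in 3/4, so 3 per bar.
B: each chord is 1.5 beats in 2/4, so 4/3 per bar.
C: each chord is 3 beats in 3/4, so 1 per bar.
D: each chord is 2 beats in 5/4, so 2.5 per bar.
E: each chord is 6 beats in 5/4, so 5/6 per bar.
F: each chord is 2.5 beats in 4/4, so 1.6 per bar.
Slowest is E at 5/6 chords/bar.

Passage E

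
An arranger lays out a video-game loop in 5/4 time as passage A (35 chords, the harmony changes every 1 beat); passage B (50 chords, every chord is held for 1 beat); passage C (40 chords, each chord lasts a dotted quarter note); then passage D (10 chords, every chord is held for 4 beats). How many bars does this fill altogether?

37 bars

A: 35 × 1 = 35 beats = 7 bars.
B: 50 × 1 = 50 beats = 10 bars.
C: 40 × 1.5 = 60 beats = 12 bars.
D: 10 × 4 = 40 beats = 8 bars.
Total: 7 + 10 + 12 + 8 = 37 bars.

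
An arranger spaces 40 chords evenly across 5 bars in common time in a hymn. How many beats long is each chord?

0.5 beats

5 bars × 4 beats/bar = 20 beats total.
20 beats ÷ 40 chords = 0.5 beats per chord.
(That is an eighth note.)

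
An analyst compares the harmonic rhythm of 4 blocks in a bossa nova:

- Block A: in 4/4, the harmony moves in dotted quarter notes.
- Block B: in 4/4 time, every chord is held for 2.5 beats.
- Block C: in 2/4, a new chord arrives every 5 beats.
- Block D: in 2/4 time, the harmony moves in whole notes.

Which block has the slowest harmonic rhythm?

A: each chord is 1.5 beats in 4/4, so 8/3 per bar.
B: each chord is 2.5 beats in 4/4, so 1.6 per bar.
C: each chord is 5 beats in 2/4, so 0.4 per bar.
D: each chord is 4 beats in 2/4, so 0.5 per bar.
Slowest is C at 0.4 chords/bar.

Block C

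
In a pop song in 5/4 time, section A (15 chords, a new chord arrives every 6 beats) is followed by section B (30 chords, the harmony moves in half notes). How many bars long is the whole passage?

30 bars

A: 15 × 6 = 90 beats = 18 bars.
B: 30 × 2 = 60 beats = 12 bars.
Total: 18 + 12 = 30 bars.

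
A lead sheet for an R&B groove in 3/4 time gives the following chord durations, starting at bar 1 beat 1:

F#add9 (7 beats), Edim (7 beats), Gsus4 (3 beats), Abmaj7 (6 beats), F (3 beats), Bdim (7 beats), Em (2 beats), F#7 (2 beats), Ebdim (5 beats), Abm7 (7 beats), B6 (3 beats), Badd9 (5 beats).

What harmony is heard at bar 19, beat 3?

Badd9

Beat 3 of bar 19 is beat (19−1)×3 + 3 = 57 overall.
Running totals: F#add9 ends at 7, Edim ends at 14, Gsus4 ends at 17, Abmaj7 ends at 23, F ends at 26, Bdim ends at 33, Em ends at 35, F#7 ends at 37, Ebdim ends at 42, Abm7 ends at 49, B6 ends at 52, Badd9 ends at 57.
Beat 57 falls within Badd9.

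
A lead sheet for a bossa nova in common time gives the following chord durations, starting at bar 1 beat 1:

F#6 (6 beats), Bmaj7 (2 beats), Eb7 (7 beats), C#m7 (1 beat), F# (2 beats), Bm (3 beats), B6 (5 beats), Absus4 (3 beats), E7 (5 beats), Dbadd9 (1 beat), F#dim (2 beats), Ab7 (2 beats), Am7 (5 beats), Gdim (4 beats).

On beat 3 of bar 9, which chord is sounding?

Dbadd9

Beat 3 of bar 9 is beat (9−1)×4 + 3 = 35 overall.
Running totals: F#6 ends at 6, Bmaj7 ends at 8, Eb7 ends at 15, C#m7 ends at 16, F# ends at 18, Bm ends at 21, B6 ends at 26, Absus4 ends at 29, E7 ends at 34, Dbadd9 ends at 35.
Beat 35 falls within Dbadd9.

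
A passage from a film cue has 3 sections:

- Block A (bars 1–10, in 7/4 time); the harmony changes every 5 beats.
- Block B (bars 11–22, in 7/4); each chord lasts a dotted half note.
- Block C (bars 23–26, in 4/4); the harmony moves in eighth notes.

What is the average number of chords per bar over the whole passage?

A: 10 × 7 = 70 beats ÷ 5 = 14 chords.
B: 12 × 7 = 84 beats ÷ 3 = 28 chords.
C: 4 × 4 = 16 beats ÷ 0.5 = 32 chords.
Overall: 74 chords over 26 bars → 74/26 = 37/13 chords per bar.

37/13 chords per bar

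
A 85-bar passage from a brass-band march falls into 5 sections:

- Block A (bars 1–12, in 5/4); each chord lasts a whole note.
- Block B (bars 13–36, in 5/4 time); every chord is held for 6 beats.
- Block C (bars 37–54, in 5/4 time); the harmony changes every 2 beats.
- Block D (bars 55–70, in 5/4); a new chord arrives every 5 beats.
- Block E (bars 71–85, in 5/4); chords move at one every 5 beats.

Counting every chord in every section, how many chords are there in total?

111 chords

A: 12·5 = 60 beats, 60/4 = 15 chords.
B: 24·5 = 120 beats, 120/6 = 20 chords.
C: 18·5 = 90 beats, 90/2 = 45 chords.
D: 16·5 = 80 beats, 80/5 = 16 chords.
E: 15·5 = 75 beats, 75/5 = 15 chords.
Total: 15 + 20 + 45 + 16 + 15 = 111.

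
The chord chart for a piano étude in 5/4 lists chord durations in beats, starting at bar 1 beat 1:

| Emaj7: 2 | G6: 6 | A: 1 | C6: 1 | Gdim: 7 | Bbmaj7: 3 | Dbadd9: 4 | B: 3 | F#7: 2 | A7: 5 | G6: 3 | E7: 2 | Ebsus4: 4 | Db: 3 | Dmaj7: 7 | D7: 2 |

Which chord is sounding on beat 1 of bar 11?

Dmaj7

Beat 1 of bar 11 is beat (11−1)×5 + 1 = 51 overall.
Running totals: Emaj7 ends at 2, G6 ends at 8, A ends at 9, C6 ends at 10, Gdim ends at 17, Bbmaj7 ends at 20, Dbadd9 ends at 24, B ends at 27, F#7 ends at 29, A7 ends at 34, G6 ends at 37, E7 ends at 39, Ebsus4 ends at 43, Db ends at 46, Dmaj7 ends at 53.
Beat 51 falls within Dmaj7.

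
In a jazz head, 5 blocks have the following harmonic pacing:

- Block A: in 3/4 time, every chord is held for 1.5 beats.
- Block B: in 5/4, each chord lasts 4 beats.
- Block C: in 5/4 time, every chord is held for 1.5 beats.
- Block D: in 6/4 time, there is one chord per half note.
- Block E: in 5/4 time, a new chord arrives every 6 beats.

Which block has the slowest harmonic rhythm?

Block E

A: each chord is 1.5 beats in 3/4, so 2 per bar.
B: each chord is 4 beats in 5/4, so 1.25 per bar.
C: each chord is 1.5 beats in 5/4, so 10/3 per bar.
D: each chord is 2 beats in 6/4, so 3 per bar.
E: each chord is 6 beats in 5/4, so 5/6 per bar.
Slowest is E at 5/6 chords/bar.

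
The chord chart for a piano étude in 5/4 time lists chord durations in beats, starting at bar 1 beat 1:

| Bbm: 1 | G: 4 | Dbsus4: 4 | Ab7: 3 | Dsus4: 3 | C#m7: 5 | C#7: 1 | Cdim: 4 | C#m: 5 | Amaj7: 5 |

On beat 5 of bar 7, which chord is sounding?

Amaj7

Beat 5 of bar 7 is beat (7−1)×5 + 5 = 35 overall.
Running totals: Bbm ends at 1, G ends at 5, Dbsus4 ends at 9, Ab7 ends at 12, Dsus4 ends at 15, C#m7 ends at 20, C#7 ends at 21, Cdim ends at 25, C#m ends at 30, Amaj7 ends at 35.
Beat 35 falls within Amaj7.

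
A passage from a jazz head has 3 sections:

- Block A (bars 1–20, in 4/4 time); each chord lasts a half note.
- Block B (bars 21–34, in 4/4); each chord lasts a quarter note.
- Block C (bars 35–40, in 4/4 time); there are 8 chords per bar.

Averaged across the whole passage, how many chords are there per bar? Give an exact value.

3.6 chords per bar

A: 20 bars of 4 beats is 80 beats; at 2 beats each that's 40 chords.
B: 14 bars of 4 beats is 56 beats; at 1 beat each that's 56 chords.
C: 6 bars of 4 beats is 24 beats; at 0.5 beats each that's 48 chords.
Overall: 144 chords over 40 bars → 144/40 = 3.6 chords per bar.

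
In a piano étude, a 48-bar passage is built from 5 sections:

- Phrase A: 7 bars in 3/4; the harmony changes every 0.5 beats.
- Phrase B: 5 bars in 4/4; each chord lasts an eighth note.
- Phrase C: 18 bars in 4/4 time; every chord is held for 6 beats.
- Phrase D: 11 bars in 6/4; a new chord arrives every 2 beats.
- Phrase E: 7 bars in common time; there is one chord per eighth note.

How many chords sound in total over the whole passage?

A: 7·3 = 21 beats, 21/0.5 = 42 chords.
B: 5·4 = 20 beats, 20/0.5 = 40 chords.
C: 18·4 = 72 beats, 72/6 = 12 chords.
D: 11·6 = 66 beats, 66/2 = 33 chords.
E: 7·4 = 28 beats, 28/0.5 = 56 chords.
Total: 42 + 40 + 12 + 33 + 56 = 183.

183 chords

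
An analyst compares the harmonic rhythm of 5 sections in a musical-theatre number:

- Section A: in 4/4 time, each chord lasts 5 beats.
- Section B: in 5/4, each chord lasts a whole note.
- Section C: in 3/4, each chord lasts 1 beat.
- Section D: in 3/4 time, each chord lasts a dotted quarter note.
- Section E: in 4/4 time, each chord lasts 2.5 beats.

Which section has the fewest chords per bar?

Section A

A: 4/5 = 0.8 chords/bar.
B: 5/4 = 1.25 chords/bar.
C: 3/1 = 3 chords/bar.
D: 3/1.5 = 2 chords/bar.
E: 4/2.5 = 1.6 chords/bar.
Slowest is A at 0.8 chords/bar.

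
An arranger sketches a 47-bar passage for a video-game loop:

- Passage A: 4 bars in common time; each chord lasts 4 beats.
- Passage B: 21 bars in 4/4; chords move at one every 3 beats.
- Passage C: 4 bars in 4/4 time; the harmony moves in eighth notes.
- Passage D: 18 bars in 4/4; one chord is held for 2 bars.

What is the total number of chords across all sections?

A: 4·4 = 16 beats, 16/4 = 4 chords.
B: 21·4 = 84 beats, 84/3 = 28 chords.
C: 4·4 = 16 beats, 16/0.5 = 32 chords.
D: 18·4 = 72 beats, 72/8 = 9 chords.
Total: 4 + 28 + 32 + 9 = 73.

73 chords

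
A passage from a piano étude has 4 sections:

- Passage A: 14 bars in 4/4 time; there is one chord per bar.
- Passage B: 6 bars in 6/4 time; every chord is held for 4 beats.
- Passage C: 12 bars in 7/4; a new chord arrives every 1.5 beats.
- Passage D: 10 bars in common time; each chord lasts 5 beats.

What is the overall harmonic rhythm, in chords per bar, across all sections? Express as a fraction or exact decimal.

A: 14 bars of 4 beats is 56 beats; at 4 beats each that's 14 chords.
B: 6 bars of 6 beats is 36 beats; at 4 beats each that's 9 chords.
C: 12 bars of 7 beats is 84 beats; at 1.5 beats each that's 56 chords.
D: 10 bars of 4 beats is 40 beats; at 5 beats each that's 8 chords.
Overall: 87 chords over 42 bars → 87/42 = 29/14 chords per bar.

29/14 chords per bar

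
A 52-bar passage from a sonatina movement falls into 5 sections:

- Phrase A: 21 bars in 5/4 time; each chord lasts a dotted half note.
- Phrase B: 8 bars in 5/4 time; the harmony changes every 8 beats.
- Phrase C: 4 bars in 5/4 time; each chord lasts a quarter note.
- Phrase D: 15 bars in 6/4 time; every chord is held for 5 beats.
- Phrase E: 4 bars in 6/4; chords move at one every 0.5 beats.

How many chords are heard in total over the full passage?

A: 21 bars × 5 beats = 105 beats; 3 beats/chord → 35 chords.
B: 8 bars × 5 beats = 40 beats; 8 beats/chord → 5 chords.
C: 4 bars × 5 beats = 20 beats; 1 beat/chord → 20 chords.
D: 15 bars × 6 beats = 90 beats; 5 beats/chord → 18 chords.
E: 4 bars × 6 beats = 24 beats; 0.5 beats/chord → 48 chords.
Total: 35 + 5 + 20 + 18 + 48 = 126.

126 chords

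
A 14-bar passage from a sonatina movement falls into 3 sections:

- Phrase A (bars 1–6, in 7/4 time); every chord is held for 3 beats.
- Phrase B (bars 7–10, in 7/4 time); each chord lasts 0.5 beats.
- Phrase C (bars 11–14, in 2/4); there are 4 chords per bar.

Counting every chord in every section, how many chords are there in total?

A has 42 beats and chords last 3 each, so 14 chords.
B has 28 beats and chords last 0.5 each, so 56 chords.
C has 8 beats and chords last 0.5 each, so 16 chords.
Total: 14 + 56 + 16 = 86.

86 chords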